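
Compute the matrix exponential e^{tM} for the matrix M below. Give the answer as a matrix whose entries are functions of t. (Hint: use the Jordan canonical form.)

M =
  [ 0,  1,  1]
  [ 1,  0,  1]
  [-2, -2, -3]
e^{tM} =
  [t*exp(-t) + exp(-t), t*exp(-t), t*exp(-t)]
  [t*exp(-t), t*exp(-t) + exp(-t), t*exp(-t)]
  [-2*t*exp(-t), -2*t*exp(-t), -2*t*exp(-t) + exp(-t)]

Strategy: write M = P · J · P⁻¹ where J is a Jordan canonical form, so e^{tM} = P · e^{tJ} · P⁻¹, and e^{tJ} can be computed block-by-block.

M has Jordan form
J =
  [-1,  1,  0]
  [ 0, -1,  0]
  [ 0,  0, -1]
(up to reordering of blocks).

Per-block formulas:
  For a 1×1 block at λ = -1: exp(t · [-1]) = [e^(-1t)].
  For a 2×2 Jordan block J_2(-1): exp(t · J_2(-1)) = e^(-1t)·(I + t·N), where N is the 2×2 nilpotent shift.

After assembling e^{tJ} and conjugating by P, we get:

e^{tM} =
  [t*exp(-t) + exp(-t), t*exp(-t), t*exp(-t)]
  [t*exp(-t), t*exp(-t) + exp(-t), t*exp(-t)]
  [-2*t*exp(-t), -2*t*exp(-t), -2*t*exp(-t) + exp(-t)]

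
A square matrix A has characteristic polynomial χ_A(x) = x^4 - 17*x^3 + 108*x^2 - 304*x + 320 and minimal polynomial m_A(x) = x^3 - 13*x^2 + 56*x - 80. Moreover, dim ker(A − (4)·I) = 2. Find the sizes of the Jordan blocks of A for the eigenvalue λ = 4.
Block sizes for λ = 4: [2, 1]

Step 1 — from the characteristic polynomial, algebraic multiplicity of λ = 4 is 3. From dim ker(A − (4)·I) = 2, there are exactly 2 Jordan blocks for λ = 4.
Step 2 — from the minimal polynomial, the factor (x − 4)^2 tells us the largest block for λ = 4 has size 2.
Step 3 — with total size 3, 2 blocks, and largest block 2, the block sizes (in nonincreasing order) are [2, 1].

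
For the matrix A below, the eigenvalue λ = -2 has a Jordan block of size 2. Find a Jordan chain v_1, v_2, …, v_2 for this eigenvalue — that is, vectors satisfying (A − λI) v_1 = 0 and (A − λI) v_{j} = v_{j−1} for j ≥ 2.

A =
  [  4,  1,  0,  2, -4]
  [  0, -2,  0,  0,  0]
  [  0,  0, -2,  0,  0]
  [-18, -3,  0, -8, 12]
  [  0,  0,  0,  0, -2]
A Jordan chain for λ = -2 of length 2:
v_1 = (6, 0, 0, -18, 0)ᵀ
v_2 = (1, 0, 0, 0, 0)ᵀ

Let N = A − (-2)·I. We want v_2 with N^2 v_2 = 0 but N^1 v_2 ≠ 0; then v_{j-1} := N · v_j for j = 2, …, 2.

Pick v_2 = (1, 0, 0, 0, 0)ᵀ.
Then v_1 = N · v_2 = (6, 0, 0, -18, 0)ᵀ.

Sanity check: (A − (-2)·I) v_1 = (0, 0, 0, 0, 0)ᵀ = 0. ✓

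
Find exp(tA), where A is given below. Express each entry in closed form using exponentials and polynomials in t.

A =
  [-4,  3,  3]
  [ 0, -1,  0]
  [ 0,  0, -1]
e^{tA} =
  [exp(-4*t), exp(-t) - exp(-4*t), exp(-t) - exp(-4*t)]
  [0, exp(-t), 0]
  [0, 0, exp(-t)]

Strategy: write A = P · J · P⁻¹ where J is a Jordan canonical form, so e^{tA} = P · e^{tJ} · P⁻¹, and e^{tJ} can be computed block-by-block.

A has Jordan form
J =
  [-4,  0,  0]
  [ 0, -1,  0]
  [ 0,  0, -1]
(up to reordering of blocks).

Per-block formulas:
  For a 1×1 block at λ = -4: exp(t · [-4]) = [e^(-4t)].
  For a 1×1 block at λ = -1: exp(t · [-1]) = [e^(-1t)].

After assembling e^{tJ} and conjugating by P, we get:

e^{tA} =
  [exp(-4*t), exp(-t) - exp(-4*t), exp(-t) - exp(-4*t)]
  [0, exp(-t), 0]
  [0, 0, exp(-t)]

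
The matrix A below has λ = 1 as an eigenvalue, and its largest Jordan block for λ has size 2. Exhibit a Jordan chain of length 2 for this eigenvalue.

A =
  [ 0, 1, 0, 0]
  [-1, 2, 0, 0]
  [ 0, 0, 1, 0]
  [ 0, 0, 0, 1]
A Jordan chain for λ = 1 of length 2:
v_1 = (-1, -1, 0, 0)ᵀ
v_2 = (1, 0, 0, 0)ᵀ

Let N = A − (1)·I. We want v_2 with N^2 v_2 = 0 but N^1 v_2 ≠ 0; then v_{j-1} := N · v_j for j = 2, …, 2.

Pick v_2 = (1, 0, 0, 0)ᵀ.
Then v_1 = N · v_2 = (-1, -1, 0, 0)ᵀ.

Sanity check: (A − (1)·I) v_1 = (0, 0, 0, 0)ᵀ = 0. ✓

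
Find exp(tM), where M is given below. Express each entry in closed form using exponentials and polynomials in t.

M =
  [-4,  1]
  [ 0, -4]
e^{tM} =
  [exp(-4*t), t*exp(-4*t)]
  [0, exp(-4*t)]

Strategy: write M = P · J · P⁻¹ where J is a Jordan canonical form, so e^{tM} = P · e^{tJ} · P⁻¹, and e^{tJ} can be computed block-by-block.

M has Jordan form
J =
  [-4,  1]
  [ 0, -4]
(up to reordering of blocks).

Per-block formulas:
  For a 2×2 Jordan block J_2(-4): exp(t · J_2(-4)) = e^(-4t)·(I + t·N), where N is the 2×2 nilpotent shift.

After assembling e^{tJ} and conjugating by P, we get:

e^{tM} =
  [exp(-4*t), t*exp(-4*t)]
  [0, exp(-4*t)]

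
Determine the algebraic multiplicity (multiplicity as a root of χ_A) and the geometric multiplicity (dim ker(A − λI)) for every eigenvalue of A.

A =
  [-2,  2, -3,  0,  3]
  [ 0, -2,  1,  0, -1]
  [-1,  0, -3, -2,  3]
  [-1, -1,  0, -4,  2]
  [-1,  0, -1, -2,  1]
λ = -2: alg = 5, geom = 2

Step 1 — factor the characteristic polynomial to read off the algebraic multiplicities:
  χ_A(x) = (x + 2)^5

Step 2 — compute geometric multiplicities via the rank-nullity identity g(λ) = n − rank(A − λI):
  rank(A − (-2)·I) = 3, so dim ker(A − (-2)·I) = n − 3 = 2

Summary:
  λ = -2: algebraic multiplicity = 5, geometric multiplicity = 2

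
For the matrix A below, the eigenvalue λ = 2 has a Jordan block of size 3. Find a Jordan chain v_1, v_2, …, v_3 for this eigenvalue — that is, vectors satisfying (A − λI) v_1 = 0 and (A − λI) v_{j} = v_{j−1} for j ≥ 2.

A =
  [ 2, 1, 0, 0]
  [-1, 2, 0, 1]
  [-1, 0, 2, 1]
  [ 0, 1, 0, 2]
A Jordan chain for λ = 2 of length 3:
v_1 = (-1, 0, 0, -1)ᵀ
v_2 = (0, -1, -1, 0)ᵀ
v_3 = (1, 0, 0, 0)ᵀ

Let N = A − (2)·I. We want v_3 with N^3 v_3 = 0 but N^2 v_3 ≠ 0; then v_{j-1} := N · v_j for j = 3, …, 2.

Pick v_3 = (1, 0, 0, 0)ᵀ.
Then v_2 = N · v_3 = (0, -1, -1, 0)ᵀ.
Then v_1 = N · v_2 = (-1, 0, 0, -1)ᵀ.

Sanity check: (A − (2)·I) v_1 = (0, 0, 0, 0)ᵀ = 0. ✓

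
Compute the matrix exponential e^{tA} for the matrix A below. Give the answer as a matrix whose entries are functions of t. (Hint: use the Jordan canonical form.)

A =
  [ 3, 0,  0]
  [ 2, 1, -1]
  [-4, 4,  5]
e^{tA} =
  [exp(3*t), 0, 0]
  [2*t*exp(3*t), -2*t*exp(3*t) + exp(3*t), -t*exp(3*t)]
  [-4*t*exp(3*t), 4*t*exp(3*t), 2*t*exp(3*t) + exp(3*t)]

Strategy: write A = P · J · P⁻¹ where J is a Jordan canonical form, so e^{tA} = P · e^{tJ} · P⁻¹, and e^{tJ} can be computed block-by-block.

A has Jordan form
J =
  [3, 1, 0]
  [0, 3, 0]
  [0, 0, 3]
(up to reordering of blocks).

Per-block formulas:
  For a 2×2 Jordan block J_2(3): exp(t · J_2(3)) = e^(3t)·(I + t·N), where N is the 2×2 nilpotent shift.
  For a 1×1 block at λ = 3: exp(t · [3]) = [e^(3t)].

After assembling e^{tJ} and conjugating by P, we get:

e^{tA} =
  [exp(3*t), 0, 0]
  [2*t*exp(3*t), -2*t*exp(3*t) + exp(3*t), -t*exp(3*t)]
  [-4*t*exp(3*t), 4*t*exp(3*t), 2*t*exp(3*t) + exp(3*t)]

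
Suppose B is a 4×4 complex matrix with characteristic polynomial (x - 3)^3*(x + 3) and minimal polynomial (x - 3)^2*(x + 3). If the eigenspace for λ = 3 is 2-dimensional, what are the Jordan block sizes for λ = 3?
Block sizes for λ = 3: [2, 1]

Step 1 — from the characteristic polynomial, algebraic multiplicity of λ = 3 is 3. From dim ker(B − (3)·I) = 2, there are exactly 2 Jordan blocks for λ = 3.
Step 2 — from the minimal polynomial, the factor (x − 3)^2 tells us the largest block for λ = 3 has size 2.
Step 3 — with total size 3, 2 blocks, and largest block 2, the block sizes (in nonincreasing order) are [2, 1].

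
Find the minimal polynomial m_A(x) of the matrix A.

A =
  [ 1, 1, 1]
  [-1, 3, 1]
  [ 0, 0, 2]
x^2 - 4*x + 4

The characteristic polynomial is χ_A(x) = (x - 2)^3, so the eigenvalues are known. The minimal polynomial is
  m_A(x) = Π_λ (x − λ)^{k_λ}
where k_λ is the size of the *largest* Jordan block for λ (equivalently, the smallest k with (A − λI)^k v = 0 for every generalised eigenvector v of λ).

  λ = 2: largest Jordan block has size 2, contributing (x − 2)^2

So m_A(x) = (x - 2)^2 = x^2 - 4*x + 4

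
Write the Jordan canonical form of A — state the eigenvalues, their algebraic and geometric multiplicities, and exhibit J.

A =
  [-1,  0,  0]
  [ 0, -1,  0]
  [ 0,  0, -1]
J_1(-1) ⊕ J_1(-1) ⊕ J_1(-1)

The characteristic polynomial is
  det(x·I − A) = x^3 + 3*x^2 + 3*x + 1 = (x + 1)^3

Eigenvalues and multiplicities (the geometric multiplicity of λ is n − rank(A − λI), which equals the number of Jordan blocks for λ):
  λ = -1: algebraic multiplicity = 3, geometric multiplicity = 3

Determining the block sizes for each eigenvalue:
  λ = -1: gm = am = 3, so every block has size 1 → block sizes [1, 1, 1]

Assembling the blocks gives a Jordan form
J =
  [-1,  0,  0]
  [ 0, -1,  0]
  [ 0,  0, -1]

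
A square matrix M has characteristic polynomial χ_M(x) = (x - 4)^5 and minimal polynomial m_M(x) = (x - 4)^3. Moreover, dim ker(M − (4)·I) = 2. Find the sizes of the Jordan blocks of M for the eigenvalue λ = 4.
Block sizes for λ = 4: [3, 2]

Step 1 — from the characteristic polynomial, algebraic multiplicity of λ = 4 is 5. From dim ker(M − (4)·I) = 2, there are exactly 2 Jordan blocks for λ = 4.
Step 2 — from the minimal polynomial, the factor (x − 4)^3 tells us the largest block for λ = 4 has size 3.
Step 3 — with total size 5, 2 blocks, and largest block 3, the block sizes (in nonincreasing order) are [3, 2].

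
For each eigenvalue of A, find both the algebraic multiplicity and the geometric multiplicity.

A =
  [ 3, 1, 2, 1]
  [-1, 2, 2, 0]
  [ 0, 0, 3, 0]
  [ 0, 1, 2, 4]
λ = 3: alg = 4, geom = 2

Step 1 — factor the characteristic polynomial to read off the algebraic multiplicities:
  χ_A(x) = (x - 3)^4

Step 2 — compute geometric multiplicities via the rank-nullity identity g(λ) = n − rank(A − λI):
  rank(A − (3)·I) = 2, so dim ker(A − (3)·I) = n − 2 = 2

Summary:
  λ = 3: algebraic multiplicity = 4, geometric multiplicity = 2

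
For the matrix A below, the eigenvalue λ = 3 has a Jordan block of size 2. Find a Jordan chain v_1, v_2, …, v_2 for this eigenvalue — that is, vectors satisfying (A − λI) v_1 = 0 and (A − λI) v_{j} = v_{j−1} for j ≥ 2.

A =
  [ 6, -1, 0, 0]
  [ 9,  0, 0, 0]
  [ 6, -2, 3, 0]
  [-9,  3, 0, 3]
A Jordan chain for λ = 3 of length 2:
v_1 = (3, 9, 6, -9)ᵀ
v_2 = (1, 0, 0, 0)ᵀ

Let N = A − (3)·I. We want v_2 with N^2 v_2 = 0 but N^1 v_2 ≠ 0; then v_{j-1} := N · v_j for j = 2, …, 2.

Pick v_2 = (1, 0, 0, 0)ᵀ.
Then v_1 = N · v_2 = (3, 9, 6, -9)ᵀ.

Sanity check: (A − (3)·I) v_1 = (0, 0, 0, 0)ᵀ = 0. ✓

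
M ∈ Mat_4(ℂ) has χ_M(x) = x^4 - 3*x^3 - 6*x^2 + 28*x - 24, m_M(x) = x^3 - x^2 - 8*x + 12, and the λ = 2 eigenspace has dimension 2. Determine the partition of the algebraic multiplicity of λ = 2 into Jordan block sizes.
Block sizes for λ = 2: [2, 1]

Step 1 — from the characteristic polynomial, algebraic multiplicity of λ = 2 is 3. From dim ker(M − (2)·I) = 2, there are exactly 2 Jordan blocks for λ = 2.
Step 2 — from the minimal polynomial, the factor (x − 2)^2 tells us the largest block for λ = 2 has size 2.
Step 3 — with total size 3, 2 blocks, and largest block 2, the block sizes (in nonincreasing order) are [2, 1].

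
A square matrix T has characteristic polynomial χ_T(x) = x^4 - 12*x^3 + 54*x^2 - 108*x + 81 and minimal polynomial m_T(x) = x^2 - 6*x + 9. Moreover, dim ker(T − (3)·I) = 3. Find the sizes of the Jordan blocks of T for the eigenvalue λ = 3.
Block sizes for λ = 3: [2, 1, 1]

Step 1 — from the characteristic polynomial, algebraic multiplicity of λ = 3 is 4. From dim ker(T − (3)·I) = 3, there are exactly 3 Jordan blocks for λ = 3.
Step 2 — from the minimal polynomial, the factor (x − 3)^2 tells us the largest block for λ = 3 has size 2.
Step 3 — with total size 4, 3 blocks, and largest block 2, the block sizes (in nonincreasing order) are [2, 1, 1].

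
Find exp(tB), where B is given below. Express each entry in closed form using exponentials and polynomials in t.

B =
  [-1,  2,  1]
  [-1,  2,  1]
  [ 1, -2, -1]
e^{tB} =
  [1 - t, 2*t, t]
  [-t, 2*t + 1, t]
  [t, -2*t, 1 - t]

Strategy: write B = P · J · P⁻¹ where J is a Jordan canonical form, so e^{tB} = P · e^{tJ} · P⁻¹, and e^{tJ} can be computed block-by-block.

B has Jordan form
J =
  [0, 1, 0]
  [0, 0, 0]
  [0, 0, 0]
(up to reordering of blocks).

Per-block formulas:
  For a 1×1 block at λ = 0: exp(t · [0]) = [e^(0t)].
  For a 2×2 Jordan block J_2(0): exp(t · J_2(0)) = e^(0t)·(I + t·N), where N is the 2×2 nilpotent shift.

After assembling e^{tJ} and conjugating by P, we get:

e^{tB} =
  [1 - t, 2*t, t]
  [-t, 2*t + 1, t]
  [t, -2*t, 1 - t]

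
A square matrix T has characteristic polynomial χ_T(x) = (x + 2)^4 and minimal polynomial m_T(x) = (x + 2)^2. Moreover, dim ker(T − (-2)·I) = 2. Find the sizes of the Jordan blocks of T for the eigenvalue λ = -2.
Block sizes for λ = -2: [2, 2]

Step 1 — from the characteristic polynomial, algebraic multiplicity of λ = -2 is 4. From dim ker(T − (-2)·I) = 2, there are exactly 2 Jordan blocks for λ = -2.
Step 2 — from the minimal polynomial, the factor (x + 2)^2 tells us the largest block for λ = -2 has size 2.
Step 3 — with total size 4, 2 blocks, and largest block 2, the block sizes (in nonincreasing order) are [2, 2].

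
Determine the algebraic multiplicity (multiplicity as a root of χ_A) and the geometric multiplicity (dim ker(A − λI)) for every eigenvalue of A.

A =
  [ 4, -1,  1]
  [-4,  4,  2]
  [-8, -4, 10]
λ = 6: alg = 3, geom = 2

Step 1 — factor the characteristic polynomial to read off the algebraic multiplicities:
  χ_A(x) = (x - 6)^3

Step 2 — compute geometric multiplicities via the rank-nullity identity g(λ) = n − rank(A − λI):
  rank(A − (6)·I) = 1, so dim ker(A − (6)·I) = n − 1 = 2

Summary:
  λ = 6: algebraic multiplicity = 3, geometric multiplicity = 2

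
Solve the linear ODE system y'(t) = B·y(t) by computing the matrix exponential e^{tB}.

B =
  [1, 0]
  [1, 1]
e^{tB} =
  [exp(t), 0]
  [t*exp(t), exp(t)]

Strategy: write B = P · J · P⁻¹ where J is a Jordan canonical form, so e^{tB} = P · e^{tJ} · P⁻¹, and e^{tJ} can be computed block-by-block.

B has Jordan form
J =
  [1, 1]
  [0, 1]
(up to reordering of blocks).

Per-block formulas:
  For a 2×2 Jordan block J_2(1): exp(t · J_2(1)) = e^(1t)·(I + t·N), where N is the 2×2 nilpotent shift.

After assembling e^{tJ} and conjugating by P, we get:

e^{tB} =
  [exp(t), 0]
  [t*exp(t), exp(t)]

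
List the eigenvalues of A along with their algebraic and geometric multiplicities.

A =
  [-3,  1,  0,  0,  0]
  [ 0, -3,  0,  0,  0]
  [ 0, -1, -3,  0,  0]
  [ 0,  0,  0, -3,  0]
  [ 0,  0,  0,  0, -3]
λ = -3: alg = 5, geom = 4

Step 1 — factor the characteristic polynomial to read off the algebraic multiplicities:
  χ_A(x) = (x + 3)^5

Step 2 — compute geometric multiplicities via the rank-nullity identity g(λ) = n − rank(A − λI):
  rank(A − (-3)·I) = 1, so dim ker(A − (-3)·I) = n − 1 = 4

Summary:
  λ = -3: algebraic multiplicity = 5, geometric multiplicity = 4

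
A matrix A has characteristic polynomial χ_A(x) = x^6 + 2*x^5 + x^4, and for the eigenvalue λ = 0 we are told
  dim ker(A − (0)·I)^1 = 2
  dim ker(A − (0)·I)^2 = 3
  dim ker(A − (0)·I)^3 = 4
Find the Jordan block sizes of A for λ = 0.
Block sizes for λ = 0: [3, 1]

From the dimensions of kernels of powers, the number of Jordan blocks of size at least j is d_j − d_{j−1} where d_j = dim ker(N^j) (with d_0 = 0). Computing the differences gives [2, 1, 1].
The number of blocks of size exactly k is (#blocks of size ≥ k) − (#blocks of size ≥ k + 1), so the partition is: 1 block(s) of size 1, 1 block(s) of size 3.
In nonincreasing order the block sizes are [3, 1].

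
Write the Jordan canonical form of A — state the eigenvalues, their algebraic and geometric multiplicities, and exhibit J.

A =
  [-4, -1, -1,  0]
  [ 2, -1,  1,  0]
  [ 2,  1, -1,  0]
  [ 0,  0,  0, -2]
J_2(-2) ⊕ J_1(-2) ⊕ J_1(-2)

The characteristic polynomial is
  det(x·I − A) = x^4 + 8*x^3 + 24*x^2 + 32*x + 16 = (x + 2)^4

Eigenvalues and multiplicities (the geometric multiplicity of λ is n − rank(A − λI), which equals the number of Jordan blocks for λ):
  λ = -2: algebraic multiplicity = 4, geometric multiplicity = 3

Determining the block sizes for each eigenvalue:
  λ = -2: 3 blocks summing to 4 forces exactly one block of size 2 and the rest size 1 → block sizes [2, 1, 1]

Assembling the blocks gives a Jordan form
J =
  [-2,  1,  0,  0]
  [ 0, -2,  0,  0]
  [ 0,  0, -2,  0]
  [ 0,  0,  0, -2]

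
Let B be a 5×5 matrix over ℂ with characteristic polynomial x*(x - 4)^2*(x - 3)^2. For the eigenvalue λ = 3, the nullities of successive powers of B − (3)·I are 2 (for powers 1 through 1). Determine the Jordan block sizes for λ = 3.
Block sizes for λ = 3: [1, 1]

From the dimensions of kernels of powers, the number of Jordan blocks of size at least j is d_j − d_{j−1} where d_j = dim ker(N^j) (with d_0 = 0). Computing the differences gives [2].
The number of blocks of size exactly k is (#blocks of size ≥ k) − (#blocks of size ≥ k + 1), so the partition is: 2 block(s) of size 1.
In nonincreasing order the block sizes are [1, 1].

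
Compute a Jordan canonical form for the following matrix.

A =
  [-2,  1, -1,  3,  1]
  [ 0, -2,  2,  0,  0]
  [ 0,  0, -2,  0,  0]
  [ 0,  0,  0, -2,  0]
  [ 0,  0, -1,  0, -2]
J_3(-2) ⊕ J_1(-2) ⊕ J_1(-2)

The characteristic polynomial is
  det(x·I − A) = x^5 + 10*x^4 + 40*x^3 + 80*x^2 + 80*x + 32 = (x + 2)^5

Eigenvalues and multiplicities (the geometric multiplicity of λ is n − rank(A − λI), which equals the number of Jordan blocks for λ):
  λ = -2: algebraic multiplicity = 5, geometric multiplicity = 3

Determining the block sizes for each eigenvalue:
  λ = -2: with am = 5 and gm = 3, the partition is not yet determined (e.g. several partitions of 5 into 3 parts exist). Let N = A − (-2)·I. Computing rank(N^1) = 2, rank(N^2) = 1, rank(N^3) = 0; the number of blocks of size ≥ j is rank(N^{j−1}) − rank(N^j), giving [3, 1, 1]. So we have 1 block(s) of size 3, 2 block(s) of size 1 → block sizes [3, 1, 1]

Assembling the blocks gives a Jordan form
J =
  [-2,  1,  0,  0,  0]
  [ 0, -2,  1,  0,  0]
  [ 0,  0, -2,  0,  0]
  [ 0,  0,  0, -2,  0]
  [ 0,  0,  0,  0, -2]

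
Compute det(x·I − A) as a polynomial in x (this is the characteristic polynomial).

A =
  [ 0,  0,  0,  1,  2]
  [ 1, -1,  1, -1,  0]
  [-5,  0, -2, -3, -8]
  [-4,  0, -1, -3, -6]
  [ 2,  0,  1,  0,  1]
x^5 + 5*x^4 + 10*x^3 + 10*x^2 + 5*x + 1

Expanding det(x·I − A) (e.g. by cofactor expansion or by noting that A is similar to its Jordan form J, which has the same characteristic polynomial as A) gives
  χ_A(x) = x^5 + 5*x^4 + 10*x^3 + 10*x^2 + 5*x + 1
which factors as (x + 1)^5. The eigenvalues (with algebraic multiplicities) are λ = -1 with multiplicity 5.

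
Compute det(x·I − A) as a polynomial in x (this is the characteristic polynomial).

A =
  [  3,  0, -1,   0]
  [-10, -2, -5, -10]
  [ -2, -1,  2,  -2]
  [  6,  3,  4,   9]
x^4 - 12*x^3 + 54*x^2 - 108*x + 81

Expanding det(x·I − A) (e.g. by cofactor expansion or by noting that A is similar to its Jordan form J, which has the same characteristic polynomial as A) gives
  χ_A(x) = x^4 - 12*x^3 + 54*x^2 - 108*x + 81
which factors as (x - 3)^4. The eigenvalues (with algebraic multiplicities) are λ = 3 with multiplicity 4.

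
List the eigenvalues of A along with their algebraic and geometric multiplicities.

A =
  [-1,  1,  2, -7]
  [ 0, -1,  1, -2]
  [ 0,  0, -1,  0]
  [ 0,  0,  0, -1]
λ = -1: alg = 4, geom = 2

Step 1 — factor the characteristic polynomial to read off the algebraic multiplicities:
  χ_A(x) = (x + 1)^4

Step 2 — compute geometric multiplicities via the rank-nullity identity g(λ) = n − rank(A − λI):
  rank(A − (-1)·I) = 2, so dim ker(A − (-1)·I) = n − 2 = 2

Summary:
  λ = -1: algebraic multiplicity = 4, geometric multiplicity = 2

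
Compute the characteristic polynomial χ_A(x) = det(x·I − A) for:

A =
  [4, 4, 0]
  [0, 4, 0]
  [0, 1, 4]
x^3 - 12*x^2 + 48*x - 64

Expanding det(x·I − A) (e.g. by cofactor expansion or by noting that A is similar to its Jordan form J, which has the same characteristic polynomial as A) gives
  χ_A(x) = x^3 - 12*x^2 + 48*x - 64
which factors as (x - 4)^3. The eigenvalues (with algebraic multiplicities) are λ = 4 with multiplicity 3.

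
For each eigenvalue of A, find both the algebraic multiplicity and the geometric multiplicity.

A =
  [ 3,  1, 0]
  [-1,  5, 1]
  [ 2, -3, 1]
λ = 3: alg = 3, geom = 1

Step 1 — factor the characteristic polynomial to read off the algebraic multiplicities:
  χ_A(x) = (x - 3)^3

Step 2 — compute geometric multiplicities via the rank-nullity identity g(λ) = n − rank(A − λI):
  rank(A − (3)·I) = 2, so dim ker(A − (3)·I) = n − 2 = 1

Summary:
  λ = 3: algebraic multiplicity = 3, geometric multiplicity = 1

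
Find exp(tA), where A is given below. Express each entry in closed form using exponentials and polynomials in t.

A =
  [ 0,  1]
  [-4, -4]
e^{tA} =
  [2*t*exp(-2*t) + exp(-2*t), t*exp(-2*t)]
  [-4*t*exp(-2*t), -2*t*exp(-2*t) + exp(-2*t)]

Strategy: write A = P · J · P⁻¹ where J is a Jordan canonical form, so e^{tA} = P · e^{tJ} · P⁻¹, and e^{tJ} can be computed block-by-block.

A has Jordan form
J =
  [-2,  1]
  [ 0, -2]
(up to reordering of blocks).

Per-block formulas:
  For a 2×2 Jordan block J_2(-2): exp(t · J_2(-2)) = e^(-2t)·(I + t·N), where N is the 2×2 nilpotent shift.

After assembling e^{tJ} and conjugating by P, we get:

e^{tA} =
  [2*t*exp(-2*t) + exp(-2*t), t*exp(-2*t)]
  [-4*t*exp(-2*t), -2*t*exp(-2*t) + exp(-2*t)]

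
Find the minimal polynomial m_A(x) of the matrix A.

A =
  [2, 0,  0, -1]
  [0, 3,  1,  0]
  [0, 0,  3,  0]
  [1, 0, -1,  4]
x^3 - 9*x^2 + 27*x - 27

The characteristic polynomial is χ_A(x) = (x - 3)^4, so the eigenvalues are known. The minimal polynomial is
  m_A(x) = Π_λ (x − λ)^{k_λ}
where k_λ is the size of the *largest* Jordan block for λ (equivalently, the smallest k with (A − λI)^k v = 0 for every generalised eigenvector v of λ).

  λ = 3: largest Jordan block has size 3, contributing (x − 3)^3

So m_A(x) = (x - 3)^3 = x^3 - 9*x^2 + 27*x - 27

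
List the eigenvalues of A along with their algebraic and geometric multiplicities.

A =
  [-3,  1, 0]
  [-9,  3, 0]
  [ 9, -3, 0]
λ = 0: alg = 3, geom = 2

Step 1 — factor the characteristic polynomial to read off the algebraic multiplicities:
  χ_A(x) = x^3

Step 2 — compute geometric multiplicities via the rank-nullity identity g(λ) = n − rank(A − λI):
  rank(A − (0)·I) = 1, so dim ker(A − (0)·I) = n − 1 = 2

Summary:
  λ = 0: algebraic multiplicity = 3, geometric multiplicity = 2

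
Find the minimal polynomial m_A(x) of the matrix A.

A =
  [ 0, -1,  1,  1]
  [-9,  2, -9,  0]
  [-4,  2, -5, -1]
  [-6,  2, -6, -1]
x^2 + 2*x + 1

The characteristic polynomial is χ_A(x) = (x + 1)^4, so the eigenvalues are known. The minimal polynomial is
  m_A(x) = Π_λ (x − λ)^{k_λ}
where k_λ is the size of the *largest* Jordan block for λ (equivalently, the smallest k with (A − λI)^k v = 0 for every generalised eigenvector v of λ).

  λ = -1: largest Jordan block has size 2, contributing (x + 1)^2

So m_A(x) = (x + 1)^2 = x^2 + 2*x + 1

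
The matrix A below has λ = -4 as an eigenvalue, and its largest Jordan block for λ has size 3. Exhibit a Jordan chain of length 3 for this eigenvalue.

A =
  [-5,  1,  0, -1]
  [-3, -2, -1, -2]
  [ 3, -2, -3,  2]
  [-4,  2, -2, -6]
A Jordan chain for λ = -4 of length 3:
v_1 = (2, 2, -2, 0)ᵀ
v_2 = (-1, -3, 3, -4)ᵀ
v_3 = (1, 0, 0, 0)ᵀ

Let N = A − (-4)·I. We want v_3 with N^3 v_3 = 0 but N^2 v_3 ≠ 0; then v_{j-1} := N · v_j for j = 3, …, 2.

Pick v_3 = (1, 0, 0, 0)ᵀ.
Then v_2 = N · v_3 = (-1, -3, 3, -4)ᵀ.
Then v_1 = N · v_2 = (2, 2, -2, 0)ᵀ.

Sanity check: (A − (-4)·I) v_1 = (0, 0, 0, 0)ᵀ = 0. ✓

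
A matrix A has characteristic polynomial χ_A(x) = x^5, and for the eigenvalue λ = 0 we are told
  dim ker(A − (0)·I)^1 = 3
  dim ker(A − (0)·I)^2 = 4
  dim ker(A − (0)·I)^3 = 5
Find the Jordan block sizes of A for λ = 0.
Block sizes for λ = 0: [3, 1, 1]

From the dimensions of kernels of powers, the number of Jordan blocks of size at least j is d_j − d_{j−1} where d_j = dim ker(N^j) (with d_0 = 0). Computing the differences gives [3, 1, 1].
The number of blocks of size exactly k is (#blocks of size ≥ k) − (#blocks of size ≥ k + 1), so the partition is: 2 block(s) of size 1, 1 block(s) of size 3.
In nonincreasing order the block sizes are [3, 1, 1].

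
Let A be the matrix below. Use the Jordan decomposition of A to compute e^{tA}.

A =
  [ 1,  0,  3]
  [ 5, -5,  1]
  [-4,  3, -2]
e^{tA} =
  [-3*t^2*exp(-2*t)/2 + 3*t*exp(-2*t) + exp(-2*t), 9*t^2*exp(-2*t)/2, 9*t^2*exp(-2*t)/2 + 3*t*exp(-2*t)]
  [-2*t^2*exp(-2*t) + 5*t*exp(-2*t), 6*t^2*exp(-2*t) - 3*t*exp(-2*t) + exp(-2*t), 6*t^2*exp(-2*t) + t*exp(-2*t)]
  [3*t^2*exp(-2*t)/2 - 4*t*exp(-2*t), -9*t^2*exp(-2*t)/2 + 3*t*exp(-2*t), -9*t^2*exp(-2*t)/2 + exp(-2*t)]

Strategy: write A = P · J · P⁻¹ where J is a Jordan canonical form, so e^{tA} = P · e^{tJ} · P⁻¹, and e^{tJ} can be computed block-by-block.

A has Jordan form
J =
  [-2,  1,  0]
  [ 0, -2,  1]
  [ 0,  0, -2]
(up to reordering of blocks).

Per-block formulas:
  For a 3×3 Jordan block J_3(-2): exp(t · J_3(-2)) = e^(-2t)·(I + t·N + (t^2/2)·N^2), where N is the 3×3 nilpotent shift.

After assembling e^{tJ} and conjugating by P, we get:

e^{tA} =
  [-3*t^2*exp(-2*t)/2 + 3*t*exp(-2*t) + exp(-2*t), 9*t^2*exp(-2*t)/2, 9*t^2*exp(-2*t)/2 + 3*t*exp(-2*t)]
  [-2*t^2*exp(-2*t) + 5*t*exp(-2*t), 6*t^2*exp(-2*t) - 3*t*exp(-2*t) + exp(-2*t), 6*t^2*exp(-2*t) + t*exp(-2*t)]
  [3*t^2*exp(-2*t)/2 - 4*t*exp(-2*t), -9*t^2*exp(-2*t)/2 + 3*t*exp(-2*t), -9*t^2*exp(-2*t)/2 + exp(-2*t)]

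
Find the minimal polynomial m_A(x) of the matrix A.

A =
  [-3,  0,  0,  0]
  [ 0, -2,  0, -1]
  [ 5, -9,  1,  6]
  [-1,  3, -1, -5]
x^4 + 9*x^3 + 30*x^2 + 44*x + 24

The characteristic polynomial is χ_A(x) = (x + 2)^3*(x + 3), so the eigenvalues are known. The minimal polynomial is
  m_A(x) = Π_λ (x − λ)^{k_λ}
where k_λ is the size of the *largest* Jordan block for λ (equivalently, the smallest k with (A − λI)^k v = 0 for every generalised eigenvector v of λ).

  λ = -3: largest Jordan block has size 1, contributing (x + 3)
  λ = -2: largest Jordan block has size 3, contributing (x + 2)^3

So m_A(x) = (x + 2)^3*(x + 3) = x^4 + 9*x^3 + 30*x^2 + 44*x + 24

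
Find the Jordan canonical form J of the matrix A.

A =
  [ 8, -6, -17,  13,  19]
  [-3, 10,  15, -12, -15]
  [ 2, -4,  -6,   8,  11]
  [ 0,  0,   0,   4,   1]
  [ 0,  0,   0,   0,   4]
J_3(4) ⊕ J_2(4)

The characteristic polynomial is
  det(x·I − A) = x^5 - 20*x^4 + 160*x^3 - 640*x^2 + 1280*x - 1024 = (x - 4)^5

Eigenvalues and multiplicities (the geometric multiplicity of λ is n − rank(A − λI), which equals the number of Jordan blocks for λ):
  λ = 4: algebraic multiplicity = 5, geometric multiplicity = 2

Determining the block sizes for each eigenvalue:
  λ = 4: with am = 5 and gm = 2, the partition is not yet determined (e.g. several partitions of 5 into 2 parts exist). Let N = A − (4)·I. Computing rank(N^1) = 3, rank(N^2) = 1, rank(N^3) = 0; the number of blocks of size ≥ j is rank(N^{j−1}) − rank(N^j), giving [2, 2, 1]. So we have 1 block(s) of size 3, 1 block(s) of size 2 → block sizes [3, 2]

Assembling the blocks gives a Jordan form
J =
  [4, 1, 0, 0, 0]
  [0, 4, 1, 0, 0]
  [0, 0, 4, 0, 0]
  [0, 0, 0, 4, 1]
  [0, 0, 0, 0, 4]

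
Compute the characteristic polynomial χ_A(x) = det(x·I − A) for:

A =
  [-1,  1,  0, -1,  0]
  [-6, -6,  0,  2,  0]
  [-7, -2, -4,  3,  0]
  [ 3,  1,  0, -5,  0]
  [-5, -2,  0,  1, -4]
x^5 + 20*x^4 + 160*x^3 + 640*x^2 + 1280*x + 1024

Expanding det(x·I − A) (e.g. by cofactor expansion or by noting that A is similar to its Jordan form J, which has the same characteristic polynomial as A) gives
  χ_A(x) = x^5 + 20*x^4 + 160*x^3 + 640*x^2 + 1280*x + 1024
which factors as (x + 4)^5. The eigenvalues (with algebraic multiplicities) are λ = -4 with multiplicity 5.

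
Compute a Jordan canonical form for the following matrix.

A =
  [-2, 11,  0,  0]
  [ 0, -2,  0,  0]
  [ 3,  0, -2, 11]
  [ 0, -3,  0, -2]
J_2(-2) ⊕ J_2(-2)

The characteristic polynomial is
  det(x·I − A) = x^4 + 8*x^3 + 24*x^2 + 32*x + 16 = (x + 2)^4

Eigenvalues and multiplicities (the geometric multiplicity of λ is n − rank(A − λI), which equals the number of Jordan blocks for λ):
  λ = -2: algebraic multiplicity = 4, geometric multiplicity = 2

Determining the block sizes for each eigenvalue:
  λ = -2: with am = 4 and gm = 2, the partition is not yet determined (e.g. several partitions of 4 into 2 parts exist). Let N = A − (-2)·I. Computing rank(N^1) = 2, rank(N^2) = 0; the number of blocks of size ≥ j is rank(N^{j−1}) − rank(N^j), giving [2, 2]. So we have 2 block(s) of size 2 → block sizes [2, 2]

Assembling the blocks gives a Jordan form
J =
  [-2,  1,  0,  0]
  [ 0, -2,  0,  0]
  [ 0,  0, -2,  1]
  [ 0,  0,  0, -2]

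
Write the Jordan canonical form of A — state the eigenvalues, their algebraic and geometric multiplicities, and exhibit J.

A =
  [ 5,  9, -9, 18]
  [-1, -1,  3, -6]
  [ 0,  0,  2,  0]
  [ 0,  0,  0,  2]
J_2(2) ⊕ J_1(2) ⊕ J_1(2)

The characteristic polynomial is
  det(x·I − A) = x^4 - 8*x^3 + 24*x^2 - 32*x + 16 = (x - 2)^4

Eigenvalues and multiplicities (the geometric multiplicity of λ is n − rank(A − λI), which equals the number of Jordan blocks for λ):
  λ = 2: algebraic multiplicity = 4, geometric multiplicity = 3

Determining the block sizes for each eigenvalue:
  λ = 2: 3 blocks summing to 4 forces exactly one block of size 2 and the rest size 1 → block sizes [2, 1, 1]

Assembling the blocks gives a Jordan form
J =
  [2, 1, 0, 0]
  [0, 2, 0, 0]
  [0, 0, 2, 0]
  [0, 0, 0, 2]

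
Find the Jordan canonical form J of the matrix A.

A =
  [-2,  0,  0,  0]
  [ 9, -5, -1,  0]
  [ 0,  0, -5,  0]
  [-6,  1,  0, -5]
J_3(-5) ⊕ J_1(-2)

The characteristic polynomial is
  det(x·I − A) = x^4 + 17*x^3 + 105*x^2 + 275*x + 250 = (x + 2)*(x + 5)^3

Eigenvalues and multiplicities (the geometric multiplicity of λ is n − rank(A − λI), which equals the number of Jordan blocks for λ):
  λ = -5: algebraic multiplicity = 3, geometric multiplicity = 1
  λ = -2: algebraic multiplicity = 1, geometric multiplicity = 1

Determining the block sizes for each eigenvalue:
  λ = -5: one block (gm = 1), so the single block has size am = 3 → block sizes [3]
  λ = -2: one block (gm = 1), so the single block has size am = 1 → block sizes [1]

Assembling the blocks gives a Jordan form
J =
  [-5,  1,  0,  0]
  [ 0, -5,  1,  0]
  [ 0,  0, -5,  0]
  [ 0,  0,  0, -2]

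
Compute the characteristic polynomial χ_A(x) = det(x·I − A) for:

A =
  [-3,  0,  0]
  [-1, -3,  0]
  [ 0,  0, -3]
x^3 + 9*x^2 + 27*x + 27

Expanding det(x·I − A) (e.g. by cofactor expansion or by noting that A is similar to its Jordan form J, which has the same characteristic polynomial as A) gives
  χ_A(x) = x^3 + 9*x^2 + 27*x + 27
which factors as (x + 3)^3. The eigenvalues (with algebraic multiplicities) are λ = -3 with multiplicity 3.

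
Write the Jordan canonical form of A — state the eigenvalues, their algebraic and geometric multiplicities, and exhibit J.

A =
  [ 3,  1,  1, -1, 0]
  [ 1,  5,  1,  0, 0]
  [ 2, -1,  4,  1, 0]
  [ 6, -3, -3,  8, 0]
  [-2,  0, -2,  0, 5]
J_3(5) ⊕ J_1(5) ⊕ J_1(5)

The characteristic polynomial is
  det(x·I − A) = x^5 - 25*x^4 + 250*x^3 - 1250*x^2 + 3125*x - 3125 = (x - 5)^5

Eigenvalues and multiplicities (the geometric multiplicity of λ is n − rank(A − λI), which equals the number of Jordan blocks for λ):
  λ = 5: algebraic multiplicity = 5, geometric multiplicity = 3

Determining the block sizes for each eigenvalue:
  λ = 5: with am = 5 and gm = 3, the partition is not yet determined (e.g. several partitions of 5 into 3 parts exist). Let N = A − (5)·I. Computing rank(N^1) = 2, rank(N^2) = 1, rank(N^3) = 0; the number of blocks of size ≥ j is rank(N^{j−1}) − rank(N^j), giving [3, 1, 1]. So we have 1 block(s) of size 3, 2 block(s) of size 1 → block sizes [3, 1, 1]

Assembling the blocks gives a Jordan form
J =
  [5, 1, 0, 0, 0]
  [0, 5, 1, 0, 0]
  [0, 0, 5, 0, 0]
  [0, 0, 0, 5, 0]
  [0, 0, 0, 0, 5]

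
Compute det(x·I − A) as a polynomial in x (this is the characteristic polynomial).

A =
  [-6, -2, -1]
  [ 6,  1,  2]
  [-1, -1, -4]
x^3 + 9*x^2 + 27*x + 27

Expanding det(x·I − A) (e.g. by cofactor expansion or by noting that A is similar to its Jordan form J, which has the same characteristic polynomial as A) gives
  χ_A(x) = x^3 + 9*x^2 + 27*x + 27
which factors as (x + 3)^3. The eigenvalues (with algebraic multiplicities) are λ = -3 with multiplicity 3.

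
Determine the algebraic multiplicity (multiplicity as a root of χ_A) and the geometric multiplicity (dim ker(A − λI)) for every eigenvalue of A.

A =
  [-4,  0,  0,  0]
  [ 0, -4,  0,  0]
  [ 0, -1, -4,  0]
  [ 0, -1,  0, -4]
λ = -4: alg = 4, geom = 3

Step 1 — factor the characteristic polynomial to read off the algebraic multiplicities:
  χ_A(x) = (x + 4)^4

Step 2 — compute geometric multiplicities via the rank-nullity identity g(λ) = n − rank(A − λI):
  rank(A − (-4)·I) = 1, so dim ker(A − (-4)·I) = n − 1 = 3

Summary:
  λ = -4: algebraic multiplicity = 4, geometric multiplicity = 3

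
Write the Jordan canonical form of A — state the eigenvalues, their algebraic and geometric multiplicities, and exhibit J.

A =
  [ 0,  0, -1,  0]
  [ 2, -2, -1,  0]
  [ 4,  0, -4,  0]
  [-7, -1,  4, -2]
J_2(-2) ⊕ J_2(-2)

The characteristic polynomial is
  det(x·I − A) = x^4 + 8*x^3 + 24*x^2 + 32*x + 16 = (x + 2)^4

Eigenvalues and multiplicities (the geometric multiplicity of λ is n − rank(A − λI), which equals the number of Jordan blocks for λ):
  λ = -2: algebraic multiplicity = 4, geometric multiplicity = 2

Determining the block sizes for each eigenvalue:
  λ = -2: with am = 4 and gm = 2, the partition is not yet determined (e.g. several partitions of 4 into 2 parts exist). Let N = A − (-2)·I. Computing rank(N^1) = 2, rank(N^2) = 0; the number of blocks of size ≥ j is rank(N^{j−1}) − rank(N^j), giving [2, 2]. So we have 2 block(s) of size 2 → block sizes [2, 2]

Assembling the blocks gives a Jordan form
J =
  [-2,  1,  0,  0]
  [ 0, -2,  0,  0]
  [ 0,  0, -2,  1]
  [ 0,  0,  0, -2]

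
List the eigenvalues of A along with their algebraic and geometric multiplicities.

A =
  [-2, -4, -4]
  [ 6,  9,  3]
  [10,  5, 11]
λ = 6: alg = 3, geom = 2

Step 1 — factor the characteristic polynomial to read off the algebraic multiplicities:
  χ_A(x) = (x - 6)^3

Step 2 — compute geometric multiplicities via the rank-nullity identity g(λ) = n − rank(A − λI):
  rank(A − (6)·I) = 1, so dim ker(A − (6)·I) = n − 1 = 2

Summary:
  λ = 6: algebraic multiplicity = 3, geometric multiplicity = 2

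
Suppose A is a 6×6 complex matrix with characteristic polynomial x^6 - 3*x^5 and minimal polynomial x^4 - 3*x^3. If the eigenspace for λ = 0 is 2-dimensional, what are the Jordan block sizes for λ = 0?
Block sizes for λ = 0: [3, 2]

Step 1 — from the characteristic polynomial, algebraic multiplicity of λ = 0 is 5. From dim ker(A − (0)·I) = 2, there are exactly 2 Jordan blocks for λ = 0.
Step 2 — from the minimal polynomial, the factor (x − 0)^3 tells us the largest block for λ = 0 has size 3.
Step 3 — with total size 5, 2 blocks, and largest block 3, the block sizes (in nonincreasing order) are [3, 2].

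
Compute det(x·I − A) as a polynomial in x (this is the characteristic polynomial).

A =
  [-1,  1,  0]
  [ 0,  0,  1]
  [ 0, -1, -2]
x^3 + 3*x^2 + 3*x + 1

Expanding det(x·I − A) (e.g. by cofactor expansion or by noting that A is similar to its Jordan form J, which has the same characteristic polynomial as A) gives
  χ_A(x) = x^3 + 3*x^2 + 3*x + 1
which factors as (x + 1)^3. The eigenvalues (with algebraic multiplicities) are λ = -1 with multiplicity 3.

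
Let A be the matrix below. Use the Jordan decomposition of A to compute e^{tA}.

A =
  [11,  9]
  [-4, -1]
e^{tA} =
  [6*t*exp(5*t) + exp(5*t), 9*t*exp(5*t)]
  [-4*t*exp(5*t), -6*t*exp(5*t) + exp(5*t)]

Strategy: write A = P · J · P⁻¹ where J is a Jordan canonical form, so e^{tA} = P · e^{tJ} · P⁻¹, and e^{tJ} can be computed block-by-block.

A has Jordan form
J =
  [5, 1]
  [0, 5]
(up to reordering of blocks).

Per-block formulas:
  For a 2×2 Jordan block J_2(5): exp(t · J_2(5)) = e^(5t)·(I + t·N), where N is the 2×2 nilpotent shift.

After assembling e^{tJ} and conjugating by P, we get:

e^{tA} =
  [6*t*exp(5*t) + exp(5*t), 9*t*exp(5*t)]
  [-4*t*exp(5*t), -6*t*exp(5*t) + exp(5*t)]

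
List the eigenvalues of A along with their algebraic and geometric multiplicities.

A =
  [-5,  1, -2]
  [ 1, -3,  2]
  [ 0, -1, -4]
λ = -4: alg = 3, geom = 1

Step 1 — factor the characteristic polynomial to read off the algebraic multiplicities:
  χ_A(x) = (x + 4)^3

Step 2 — compute geometric multiplicities via the rank-nullity identity g(λ) = n − rank(A − λI):
  rank(A − (-4)·I) = 2, so dim ker(A − (-4)·I) = n − 2 = 1

Summary:
  λ = -4: algebraic multiplicity = 3, geometric multiplicity = 1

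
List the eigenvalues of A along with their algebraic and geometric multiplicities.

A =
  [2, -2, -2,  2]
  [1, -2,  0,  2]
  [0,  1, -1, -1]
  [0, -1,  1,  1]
λ = 0: alg = 4, geom = 2

Step 1 — factor the characteristic polynomial to read off the algebraic multiplicities:
  χ_A(x) = x^4

Step 2 — compute geometric multiplicities via the rank-nullity identity g(λ) = n − rank(A − λI):
  rank(A − (0)·I) = 2, so dim ker(A − (0)·I) = n − 2 = 2

Summary:
  λ = 0: algebraic multiplicity = 4, geometric multiplicity = 2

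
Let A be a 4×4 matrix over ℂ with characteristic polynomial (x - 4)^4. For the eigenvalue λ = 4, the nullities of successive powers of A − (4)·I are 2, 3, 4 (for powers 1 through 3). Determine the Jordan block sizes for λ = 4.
Block sizes for λ = 4: [3, 1]

From the dimensions of kernels of powers, the number of Jordan blocks of size at least j is d_j − d_{j−1} where d_j = dim ker(N^j) (with d_0 = 0). Computing the differences gives [2, 1, 1].
The number of blocks of size exactly k is (#blocks of size ≥ k) − (#blocks of size ≥ k + 1), so the partition is: 1 block(s) of size 1, 1 block(s) of size 3.
In nonincreasing order the block sizes are [3, 1].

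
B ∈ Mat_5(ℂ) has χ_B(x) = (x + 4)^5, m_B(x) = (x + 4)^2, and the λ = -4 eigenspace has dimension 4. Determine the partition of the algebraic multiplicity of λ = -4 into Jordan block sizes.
Block sizes for λ = -4: [2, 1, 1, 1]

Step 1 — from the characteristic polynomial, algebraic multiplicity of λ = -4 is 5. From dim ker(B − (-4)·I) = 4, there are exactly 4 Jordan blocks for λ = -4.
Step 2 — from the minimal polynomial, the factor (x + 4)^2 tells us the largest block for λ = -4 has size 2.
Step 3 — with total size 5, 4 blocks, and largest block 2, the block sizes (in nonincreasing order) are [2, 1, 1, 1].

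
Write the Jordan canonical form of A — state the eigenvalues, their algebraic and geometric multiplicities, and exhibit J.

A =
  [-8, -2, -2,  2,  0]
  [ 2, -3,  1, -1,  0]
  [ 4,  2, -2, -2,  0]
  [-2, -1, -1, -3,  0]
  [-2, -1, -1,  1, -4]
J_2(-4) ⊕ J_1(-4) ⊕ J_1(-4) ⊕ J_1(-4)

The characteristic polynomial is
  det(x·I − A) = x^5 + 20*x^4 + 160*x^3 + 640*x^2 + 1280*x + 1024 = (x + 4)^5

Eigenvalues and multiplicities (the geometric multiplicity of λ is n − rank(A − λI), which equals the number of Jordan blocks for λ):
  λ = -4: algebraic multiplicity = 5, geometric multiplicity = 4

Determining the block sizes for each eigenvalue:
  λ = -4: 4 blocks summing to 5 forces exactly one block of size 2 and the rest size 1 → block sizes [2, 1, 1, 1]

Assembling the blocks gives a Jordan form
J =
  [-4,  1,  0,  0,  0]
  [ 0, -4,  0,  0,  0]
  [ 0,  0, -4,  0,  0]
  [ 0,  0,  0, -4,  0]
  [ 0,  0,  0,  0, -4]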